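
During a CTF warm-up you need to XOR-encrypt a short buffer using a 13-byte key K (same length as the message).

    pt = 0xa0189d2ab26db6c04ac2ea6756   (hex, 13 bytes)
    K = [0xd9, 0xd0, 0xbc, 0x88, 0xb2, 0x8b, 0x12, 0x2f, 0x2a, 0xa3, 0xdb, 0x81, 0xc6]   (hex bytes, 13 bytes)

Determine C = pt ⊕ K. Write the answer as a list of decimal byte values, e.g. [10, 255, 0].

XOR is its own inverse, so applying the key byte-wise gives the result directly.
byte 0: 10100000 xor 11011001 = 01111001
byte 1: 00011000 xor 11010000 = 11001000
byte 2: 10011101 xor 10111100 = 00100001
byte 3: 00101010 xor 10001000 = 10100010
byte 4: 10110010 xor 10110010 = 00000000
byte 5: 01101101 xor 10001011 = 11100110
byte 6: 10110110 xor 00010010 = 10100100
byte 7: 11000000 xor 00101111 = 11101111
byte 8: 01001010 xor 00101010 = 01100000
byte 9: 11000010 xor 10100011 = 01100001
byte 10: 11101010 xor 11011011 = 00110001
byte 11: 01100111 xor 10000001 = 11100110
byte 12: 01010110 xor 11000110 = 10010000

[121, 200, 33, 162, 0, 230, 164, 239, 96, 97, 49, 230, 144]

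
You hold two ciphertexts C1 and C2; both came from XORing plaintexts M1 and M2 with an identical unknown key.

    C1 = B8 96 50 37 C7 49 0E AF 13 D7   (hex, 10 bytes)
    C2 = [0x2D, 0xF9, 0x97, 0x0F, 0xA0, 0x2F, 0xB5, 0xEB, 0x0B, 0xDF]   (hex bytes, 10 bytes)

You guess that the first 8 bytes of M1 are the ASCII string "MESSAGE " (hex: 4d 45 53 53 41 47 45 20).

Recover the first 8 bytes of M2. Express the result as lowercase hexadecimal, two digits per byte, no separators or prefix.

First, C1 ⊕ C2 = (M1 ⊕ K) ⊕ (M2 ⊕ K) = M1 ⊕ M2, so the key drops out. Then M2 = (M1 ⊕ M2) ⊕ M1 over the first 8 bytes.
byte 0: (b8 ⊕ 2d) ⊕ 4d = 95 ⊕ 4d = d8
byte 1: (96 ⊕ f9) ⊕ 45 = 6f ⊕ 45 = 2a
byte 2: (50 ⊕ 97) ⊕ 53 = c7 ⊕ 53 = 94
byte 3: (37 ⊕ 0f) ⊕ 53 = 38 ⊕ 53 = 6b
byte 4: (c7 ⊕ a0) ⊕ 41 = 67 ⊕ 41 = 26
byte 5: (49 ⊕ 2f) ⊕ 47 = 66 ⊕ 47 = 21
byte 6: (0e ⊕ b5) ⊕ 45 = bb ⊕ 45 = fe
byte 7: (af ⊕ eb) ⊕ 20 = 44 ⊕ 20 = 64

d82a946b2621fe64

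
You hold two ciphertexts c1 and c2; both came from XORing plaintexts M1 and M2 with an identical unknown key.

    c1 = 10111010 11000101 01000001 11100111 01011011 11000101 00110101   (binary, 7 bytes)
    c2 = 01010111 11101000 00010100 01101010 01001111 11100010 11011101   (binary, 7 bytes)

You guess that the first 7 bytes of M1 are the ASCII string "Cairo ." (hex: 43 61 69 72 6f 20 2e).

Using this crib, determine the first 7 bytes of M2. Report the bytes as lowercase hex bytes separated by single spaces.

ae 4c 3c ff 7b 07 c6

First, c1 ⊕ c2 = (M1 ⊕ K) ⊕ (M2 ⊕ K) = M1 ⊕ M2, so the key drops out. Then M2 = (M1 ⊕ M2) ⊕ M1 over the first 7 bytes.
byte 0: (ba ^ 57) ^ 43 = ed ^ 43 = ae
byte 1: (c5 ^ e8) ^ 61 = 2d ^ 61 = 4c
byte 2: (41 ^ 14) ^ 69 = 55 ^ 69 = 3c
byte 3: (e7 ^ 6a) ^ 72 = 8d ^ 72 = ff
byte 4: (5b ^ 4f) ^ 6f = 14 ^ 6f = 7b
byte 5: (c5 ^ e2) ^ 20 = 27 ^ 20 = 07
byte 6: (35 ^ dd) ^ 2e = e8 ^ 2e = c6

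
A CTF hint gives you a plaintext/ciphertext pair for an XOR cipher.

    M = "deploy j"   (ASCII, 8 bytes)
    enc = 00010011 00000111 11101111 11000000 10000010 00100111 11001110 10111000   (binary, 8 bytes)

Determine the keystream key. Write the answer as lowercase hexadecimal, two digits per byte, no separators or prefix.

77629faced5eeed2

Since enc = M ⊕ key, XORing both sides with M gives key = M ⊕ enc.
64 ⊕ 13 = 77
65 ⊕ 07 = 62
70 ⊕ ef = 9f
6c ⊕ c0 = ac
6f ⊕ 82 = ed
79 ⊕ 27 = 5e
20 ⊕ ce = ee
6a ⊕ b8 = d2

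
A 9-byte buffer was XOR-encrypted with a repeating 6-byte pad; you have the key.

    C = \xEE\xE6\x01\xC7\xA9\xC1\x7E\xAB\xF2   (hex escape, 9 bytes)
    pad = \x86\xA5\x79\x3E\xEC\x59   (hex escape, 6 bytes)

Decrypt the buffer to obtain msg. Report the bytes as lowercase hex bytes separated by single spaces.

The 6-byte key repeats, so the effective keystream is 86 a5 79 3e ec 59 86 a5 79.
byte 0: 238 ^ 134 = 104
byte 1: 230 ^ 165 =  67
byte 2:   1 ^ 121 = 120
byte 3: 199 ^  62 = 249
byte 4: 169 ^ 236 =  69
byte 5: 193 ^  89 = 152
byte 6: 126 ^ 134 = 248
byte 7: 171 ^ 165 =  14
byte 8: 242 ^ 121 = 139

68 43 78 f9 45 98 f8 0e 8b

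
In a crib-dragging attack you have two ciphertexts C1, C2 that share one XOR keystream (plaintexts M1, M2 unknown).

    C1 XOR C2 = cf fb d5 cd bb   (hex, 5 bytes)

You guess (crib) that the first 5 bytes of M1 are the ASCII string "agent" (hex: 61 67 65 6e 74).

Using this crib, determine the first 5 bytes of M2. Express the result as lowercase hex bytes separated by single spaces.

Since C1 ⊕ C2 = M1 ⊕ M2, XORing with the guessed M1 bytes yields the corresponding M2 bytes: M2 = (C1 ⊕ C2) ⊕ M1.
11001111 ⊕ 01100001 = 10101110
11111011 ⊕ 01100111 = 10011100
11010101 ⊕ 01100101 = 10110000
11001101 ⊕ 01101110 = 10100011
10111011 ⊕ 01110100 = 11001111

ae 9c b0 a3 cf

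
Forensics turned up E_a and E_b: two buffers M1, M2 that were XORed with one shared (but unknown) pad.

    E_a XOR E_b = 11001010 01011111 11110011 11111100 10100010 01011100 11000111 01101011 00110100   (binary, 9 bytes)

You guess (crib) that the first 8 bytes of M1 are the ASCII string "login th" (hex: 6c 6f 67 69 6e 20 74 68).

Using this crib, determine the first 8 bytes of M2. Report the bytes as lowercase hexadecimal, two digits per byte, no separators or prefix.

a6309495cc7cb303

Since E_a ⊕ E_b = M1 ⊕ M2, XORing with the guessed M1 bytes yields the corresponding M2 bytes: M2 = (E_a ⊕ E_b) ⊕ M1.
ca ⊕ 6c = a6
5f ⊕ 6f = 30
f3 ⊕ 67 = 94
fc ⊕ 69 = 95
a2 ⊕ 6e = cc
5c ⊕ 20 = 7c
c7 ⊕ 74 = b3
6b ⊕ 68 = 03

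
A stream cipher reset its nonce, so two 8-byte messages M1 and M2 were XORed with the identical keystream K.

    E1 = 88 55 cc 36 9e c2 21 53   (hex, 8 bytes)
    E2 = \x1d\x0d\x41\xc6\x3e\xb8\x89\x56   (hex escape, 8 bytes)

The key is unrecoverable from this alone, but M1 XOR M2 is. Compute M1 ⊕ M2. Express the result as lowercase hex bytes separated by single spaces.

E1 ⊕ E2 = (M1 ⊕ K) ⊕ (M2 ⊕ K) = M1 ⊕ M2 — the shared key cancels under XOR.
88 ⊕ 1d = 95
55 ⊕ 0d = 58
cc ⊕ 41 = 8d
36 ⊕ c6 = f0
9e ⊕ 3e = a0
c2 ⊕ b8 = 7a
21 ⊕ 89 = a8
53 ⊕ 56 = 05

95 58 8d f0 a0 7a a8 05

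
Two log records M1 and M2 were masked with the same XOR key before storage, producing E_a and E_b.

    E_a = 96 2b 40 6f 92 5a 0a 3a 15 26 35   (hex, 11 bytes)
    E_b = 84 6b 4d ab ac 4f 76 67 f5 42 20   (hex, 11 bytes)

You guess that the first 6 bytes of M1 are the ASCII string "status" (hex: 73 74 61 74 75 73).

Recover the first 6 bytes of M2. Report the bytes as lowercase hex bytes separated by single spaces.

First, E_a ⊕ E_b = (M1 ⊕ K) ⊕ (M2 ⊕ K) = M1 ⊕ M2, so the key drops out. Then M2 = (M1 ⊕ M2) ⊕ M1 over the first 6 bytes.
byte 0: (96 XOR 84) XOR 73 = 12 XOR 73 = 61
byte 1: (2b XOR 6b) XOR 74 = 40 XOR 74 = 34
byte 2: (40 XOR 4d) XOR 61 = 0d XOR 61 = 6c
byte 3: (6f XOR ab) XOR 74 = c4 XOR 74 = b0
byte 4: (92 XOR ac) XOR 75 = 3e XOR 75 = 4b
byte 5: (5a XOR 4f) XOR 73 = 15 XOR 73 = 66

61 34 6c b0 4b 66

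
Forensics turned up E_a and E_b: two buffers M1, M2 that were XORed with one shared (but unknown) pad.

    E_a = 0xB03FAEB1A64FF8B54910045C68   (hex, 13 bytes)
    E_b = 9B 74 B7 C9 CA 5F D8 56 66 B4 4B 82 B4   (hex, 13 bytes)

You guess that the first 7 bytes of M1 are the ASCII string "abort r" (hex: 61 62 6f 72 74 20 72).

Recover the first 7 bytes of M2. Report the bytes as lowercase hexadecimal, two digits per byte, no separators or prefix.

4a29760a183052

First, E_a ⊕ E_b = (M1 ⊕ K) ⊕ (M2 ⊕ K) = M1 ⊕ M2, so the key drops out. Then M2 = (M1 ⊕ M2) ⊕ M1 over the first 7 bytes.
byte 0: (b0 ^ 9b) ^ 61 = 2b ^ 61 = 4a
byte 1: (3f ^ 74) ^ 62 = 4b ^ 62 = 29
byte 2: (ae ^ b7) ^ 6f = 19 ^ 6f = 76
byte 3: (b1 ^ c9) ^ 72 = 78 ^ 72 = 0a
byte 4: (a6 ^ ca) ^ 74 = 6c ^ 74 = 18
byte 5: (4f ^ 5f) ^ 20 = 10 ^ 20 = 30
byte 6: (f8 ^ d8) ^ 72 = 20 ^ 72 = 52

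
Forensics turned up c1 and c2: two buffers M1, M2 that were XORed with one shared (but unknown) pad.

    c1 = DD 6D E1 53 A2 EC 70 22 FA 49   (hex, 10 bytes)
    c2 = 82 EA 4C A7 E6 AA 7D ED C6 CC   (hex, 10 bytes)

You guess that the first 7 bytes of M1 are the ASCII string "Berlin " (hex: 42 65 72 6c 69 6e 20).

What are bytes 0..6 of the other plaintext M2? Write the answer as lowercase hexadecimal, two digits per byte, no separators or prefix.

First, c1 ⊕ c2 = (M1 ⊕ K) ⊕ (M2 ⊕ K) = M1 ⊕ M2, so the key drops out. Then M2 = (M1 ⊕ M2) ⊕ M1 over the first 7 bytes.
byte 0: (dd ^ 82) ^ 42 = 5f ^ 42 = 1d
byte 1: (6d ^ ea) ^ 65 = 87 ^ 65 = e2
byte 2: (e1 ^ 4c) ^ 72 = ad ^ 72 = df
byte 3: (53 ^ a7) ^ 6c = f4 ^ 6c = 98
byte 4: (a2 ^ e6) ^ 69 = 44 ^ 69 = 2d
byte 5: (ec ^ aa) ^ 6e = 46 ^ 6e = 28
byte 6: (70 ^ 7d) ^ 20 = 0d ^ 20 = 2d

1de2df982d282d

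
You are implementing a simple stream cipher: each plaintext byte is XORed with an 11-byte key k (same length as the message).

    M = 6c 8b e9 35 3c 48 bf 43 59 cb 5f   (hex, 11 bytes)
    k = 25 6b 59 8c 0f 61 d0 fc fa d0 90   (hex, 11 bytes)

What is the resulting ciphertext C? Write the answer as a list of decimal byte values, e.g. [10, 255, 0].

01101100 ^ 00100101 = 01001001
10001011 ^ 01101011 = 11100000
11101001 ^ 01011001 = 10110000
00110101 ^ 10001100 = 10111001
00111100 ^ 00001111 = 00110011
01001000 ^ 01100001 = 00101001
10111111 ^ 11010000 = 01101111
01000011 ^ 11111100 = 10111111
01011001 ^ 11111010 = 10100011
11001011 ^ 11010000 = 00011011
01011111 ^ 10010000 = 11001111

[73, 224, 176, 185, 51, 41, 111, 191, 163, 27, 207]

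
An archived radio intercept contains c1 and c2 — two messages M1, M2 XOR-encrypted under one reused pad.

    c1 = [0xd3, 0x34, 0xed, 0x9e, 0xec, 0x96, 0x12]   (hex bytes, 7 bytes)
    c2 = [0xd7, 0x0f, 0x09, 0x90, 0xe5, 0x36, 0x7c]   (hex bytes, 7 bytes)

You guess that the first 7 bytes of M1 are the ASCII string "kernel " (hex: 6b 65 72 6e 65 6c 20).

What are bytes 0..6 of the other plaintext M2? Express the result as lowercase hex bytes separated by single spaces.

First, c1 ⊕ c2 = (M1 ⊕ K) ⊕ (M2 ⊕ K) = M1 ⊕ M2, so the key drops out. Then M2 = (M1 ⊕ M2) ⊕ M1 over the first 7 bytes.
byte 0: (d3 xor d7) xor 6b = 04 xor 6b = 6f
byte 1: (34 xor 0f) xor 65 = 3b xor 65 = 5e
byte 2: (ed xor 09) xor 72 = e4 xor 72 = 96
byte 3: (9e xor 90) xor 6e = 0e xor 6e = 60
byte 4: (ec xor e5) xor 65 = 09 xor 65 = 6c
byte 5: (96 xor 36) xor 6c = a0 xor 6c = cc
byte 6: (12 xor 7c) xor 20 = 6e xor 20 = 4e

6f 5e 96 60 6c cc 4e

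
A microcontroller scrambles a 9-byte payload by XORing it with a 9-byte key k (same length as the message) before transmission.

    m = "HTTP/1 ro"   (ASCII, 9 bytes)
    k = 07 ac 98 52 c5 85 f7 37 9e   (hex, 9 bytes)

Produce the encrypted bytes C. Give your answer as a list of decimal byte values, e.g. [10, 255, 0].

XOR is its own inverse, so applying the key byte-wise gives the result directly.
byte 0:  72 ^   7 =  79
byte 1:  84 ^ 172 = 248
byte 2:  84 ^ 152 = 204
byte 3:  80 ^  82 =   2
byte 4:  47 ^ 197 = 234
byte 5:  49 ^ 133 = 180
byte 6:  32 ^ 247 = 215
byte 7: 114 ^  55 =  69
byte 8: 111 ^ 158 = 241

[79, 248, 204, 2, 234, 180, 215, 69, 241]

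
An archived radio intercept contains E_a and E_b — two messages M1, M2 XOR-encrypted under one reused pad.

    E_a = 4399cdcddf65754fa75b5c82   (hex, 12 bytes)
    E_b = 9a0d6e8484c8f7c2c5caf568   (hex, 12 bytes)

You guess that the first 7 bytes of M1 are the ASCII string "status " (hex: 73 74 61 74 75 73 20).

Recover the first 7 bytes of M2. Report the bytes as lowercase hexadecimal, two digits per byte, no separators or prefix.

First, E_a ⊕ E_b = (M1 ⊕ K) ⊕ (M2 ⊕ K) = M1 ⊕ M2, so the key drops out. Then M2 = (M1 ⊕ M2) ⊕ M1 over the first 7 bytes.
byte 0: (43 ⊕ 9a) ⊕ 73 = d9 ⊕ 73 = aa
byte 1: (99 ⊕ 0d) ⊕ 74 = 94 ⊕ 74 = e0
byte 2: (cd ⊕ 6e) ⊕ 61 = a3 ⊕ 61 = c2
byte 3: (cd ⊕ 84) ⊕ 74 = 49 ⊕ 74 = 3d
byte 4: (df ⊕ 84) ⊕ 75 = 5b ⊕ 75 = 2e
byte 5: (65 ⊕ c8) ⊕ 73 = ad ⊕ 73 = de
byte 6: (75 ⊕ f7) ⊕ 20 = 82 ⊕ 20 = a2

aae0c23d2edea2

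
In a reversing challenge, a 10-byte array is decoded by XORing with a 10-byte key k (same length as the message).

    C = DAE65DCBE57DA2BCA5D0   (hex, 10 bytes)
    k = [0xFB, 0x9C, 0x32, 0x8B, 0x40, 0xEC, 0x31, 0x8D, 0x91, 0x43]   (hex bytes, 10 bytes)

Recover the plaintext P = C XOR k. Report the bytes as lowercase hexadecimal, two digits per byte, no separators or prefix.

217a6f40a59193313493

XOR is its own inverse, so applying the key byte-wise gives the result directly.
da ^ fb = 21
e6 ^ 9c = 7a
5d ^ 32 = 6f
cb ^ 8b = 40
e5 ^ 40 = a5
7d ^ ec = 91
a2 ^ 31 = 93
bc ^ 8d = 31
a5 ^ 91 = 34
d0 ^ 43 = 93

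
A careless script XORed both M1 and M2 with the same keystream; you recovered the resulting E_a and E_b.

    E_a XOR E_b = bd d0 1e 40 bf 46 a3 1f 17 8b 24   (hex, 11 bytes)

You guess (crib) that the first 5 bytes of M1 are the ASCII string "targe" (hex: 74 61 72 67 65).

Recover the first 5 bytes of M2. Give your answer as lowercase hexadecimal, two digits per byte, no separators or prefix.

Since E_a ⊕ E_b = M1 ⊕ M2, XORing with the guessed M1 bytes yields the corresponding M2 bytes: M2 = (E_a ⊕ E_b) ⊕ M1.
byte 0: 189 XOR 116 = 201
byte 1: 208 XOR  97 = 177
byte 2:  30 XOR 114 = 108
byte 3:  64 XOR 103 =  39
byte 4: 191 XOR 101 = 218

c9b16c27da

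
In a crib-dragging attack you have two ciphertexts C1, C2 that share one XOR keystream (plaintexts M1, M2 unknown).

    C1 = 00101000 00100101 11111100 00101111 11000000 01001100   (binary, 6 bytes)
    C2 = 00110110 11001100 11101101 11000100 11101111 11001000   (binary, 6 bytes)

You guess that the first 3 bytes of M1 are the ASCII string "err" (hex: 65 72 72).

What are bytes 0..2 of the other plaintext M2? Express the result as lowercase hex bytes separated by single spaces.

First, C1 ⊕ C2 = (M1 ⊕ K) ⊕ (M2 ⊕ K) = M1 ⊕ M2, so the key drops out. Then M2 = (M1 ⊕ M2) ⊕ M1 over the first 3 bytes.
byte 0: (28 XOR 36) XOR 65 = 1e XOR 65 = 7b
byte 1: (25 XOR cc) XOR 72 = e9 XOR 72 = 9b
byte 2: (fc XOR ed) XOR 72 = 11 XOR 72 = 63

7b 9b 63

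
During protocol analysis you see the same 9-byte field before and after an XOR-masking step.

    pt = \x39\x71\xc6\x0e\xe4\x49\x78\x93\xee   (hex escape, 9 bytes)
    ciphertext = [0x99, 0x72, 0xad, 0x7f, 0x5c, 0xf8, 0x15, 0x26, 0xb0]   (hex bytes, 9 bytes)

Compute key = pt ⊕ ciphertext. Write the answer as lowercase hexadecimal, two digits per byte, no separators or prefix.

a0036b71b8b16db55e

Since ciphertext = pt ⊕ key, XORing both sides with pt gives key = pt ⊕ ciphertext.
39 ^ 99 = a0
71 ^ 72 = 03
c6 ^ ad = 6b
0e ^ 7f = 71
e4 ^ 5c = b8
49 ^ f8 = b1
78 ^ 15 = 6d
93 ^ 26 = b5
ee ^ b0 = 5e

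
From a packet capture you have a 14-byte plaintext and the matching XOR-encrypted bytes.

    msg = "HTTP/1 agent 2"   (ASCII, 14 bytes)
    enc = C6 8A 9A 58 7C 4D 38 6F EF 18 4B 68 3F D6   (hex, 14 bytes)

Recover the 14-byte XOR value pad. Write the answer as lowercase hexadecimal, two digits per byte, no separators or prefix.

Since enc = msg ⊕ pad, XORing both sides with msg gives pad = msg ⊕ enc.
byte 0: 01001000 xor 11000110 = 10001110
byte 1: 01010100 xor 10001010 = 11011110
byte 2: 01010100 xor 10011010 = 11001110
byte 3: 01010000 xor 01011000 = 00001000
byte 4: 00101111 xor 01111100 = 01010011
byte 5: 00110001 xor 01001101 = 01111100
byte 6: 00100000 xor 00111000 = 00011000
byte 7: 01100001 xor 01101111 = 00001110
byte 8: 01100111 xor 11101111 = 10001000
byte 9: 01100101 xor 00011000 = 01111101
byte 10: 01101110 xor 01001011 = 00100101
byte 11: 01110100 xor 01101000 = 00011100
byte 12: 00100000 xor 00111111 = 00011111
byte 13: 00110010 xor 11010110 = 11100100

8edece08537c180e887d251c1fe4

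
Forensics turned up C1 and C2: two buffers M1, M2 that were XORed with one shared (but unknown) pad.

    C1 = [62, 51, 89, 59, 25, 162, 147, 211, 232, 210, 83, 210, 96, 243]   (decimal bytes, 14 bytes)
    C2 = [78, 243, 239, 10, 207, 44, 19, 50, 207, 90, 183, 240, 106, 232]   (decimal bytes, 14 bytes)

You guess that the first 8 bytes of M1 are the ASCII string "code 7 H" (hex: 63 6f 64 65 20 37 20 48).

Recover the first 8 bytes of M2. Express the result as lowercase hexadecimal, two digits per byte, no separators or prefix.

First, C1 ⊕ C2 = (M1 ⊕ K) ⊕ (M2 ⊕ K) = M1 ⊕ M2, so the key drops out. Then M2 = (M1 ⊕ M2) ⊕ M1 over the first 8 bytes.
byte 0: (3e XOR 4e) XOR 63 = 70 XOR 63 = 13
byte 1: (33 XOR f3) XOR 6f = c0 XOR 6f = af
byte 2: (59 XOR ef) XOR 64 = b6 XOR 64 = d2
byte 3: (3b XOR 0a) XOR 65 = 31 XOR 65 = 54
byte 4: (19 XOR cf) XOR 20 = d6 XOR 20 = f6
byte 5: (a2 XOR 2c) XOR 37 = 8e XOR 37 = b9
byte 6: (93 XOR 13) XOR 20 = 80 XOR 20 = a0
byte 7: (d3 XOR 32) XOR 48 = e1 XOR 48 = a9

13afd254f6b9a0a9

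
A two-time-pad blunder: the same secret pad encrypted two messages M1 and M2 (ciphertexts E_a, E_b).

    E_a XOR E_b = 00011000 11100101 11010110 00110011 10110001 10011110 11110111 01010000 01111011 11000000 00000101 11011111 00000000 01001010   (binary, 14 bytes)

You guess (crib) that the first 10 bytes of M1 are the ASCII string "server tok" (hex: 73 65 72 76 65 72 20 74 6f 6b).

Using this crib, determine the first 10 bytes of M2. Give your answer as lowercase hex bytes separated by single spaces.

6b 80 a4 45 d4 ec d7 24 14 ab

Since E_a ⊕ E_b = M1 ⊕ M2, XORing with the guessed M1 bytes yields the corresponding M2 bytes: M2 = (E_a ⊕ E_b) ⊕ M1.
18 ⊕ 73 = 6b
e5 ⊕ 65 = 80
d6 ⊕ 72 = a4
33 ⊕ 76 = 45
b1 ⊕ 65 = d4
9e ⊕ 72 = ec
f7 ⊕ 20 = d7
50 ⊕ 74 = 24
7b ⊕ 6f = 14
c0 ⊕ 6b = ab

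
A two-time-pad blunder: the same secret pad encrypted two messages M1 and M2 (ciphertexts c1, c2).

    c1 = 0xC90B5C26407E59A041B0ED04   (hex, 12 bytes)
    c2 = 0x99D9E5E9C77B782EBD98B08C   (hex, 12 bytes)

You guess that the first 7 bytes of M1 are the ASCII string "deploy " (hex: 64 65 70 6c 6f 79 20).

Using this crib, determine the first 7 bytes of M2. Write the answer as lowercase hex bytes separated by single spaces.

34 b7 c9 a3 e8 7c 01

First, c1 ⊕ c2 = (M1 ⊕ K) ⊕ (M2 ⊕ K) = M1 ⊕ M2, so the key drops out. Then M2 = (M1 ⊕ M2) ⊕ M1 over the first 7 bytes.
byte 0: (c9 ^ 99) ^ 64 = 50 ^ 64 = 34
byte 1: (0b ^ d9) ^ 65 = d2 ^ 65 = b7
byte 2: (5c ^ e5) ^ 70 = b9 ^ 70 = c9
byte 3: (26 ^ e9) ^ 6c = cf ^ 6c = a3
byte 4: (40 ^ c7) ^ 6f = 87 ^ 6f = e8
byte 5: (7e ^ 7b) ^ 79 = 05 ^ 79 = 7c
byte 6: (59 ^ 78) ^ 20 = 21 ^ 20 = 01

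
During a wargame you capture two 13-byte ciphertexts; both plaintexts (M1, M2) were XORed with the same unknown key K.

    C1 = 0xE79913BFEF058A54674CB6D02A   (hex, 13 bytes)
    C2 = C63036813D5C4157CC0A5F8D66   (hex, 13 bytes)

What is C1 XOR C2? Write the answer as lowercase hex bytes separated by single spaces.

21 a9 25 3e d2 59 cb 03 ab 46 e9 5d 4c

C1 ⊕ C2 = (M1 ⊕ K) ⊕ (M2 ⊕ K) = M1 ⊕ M2 — the shared key cancels under XOR.
e7 xor c6 = 21
99 xor 30 = a9
13 xor 36 = 25
bf xor 81 = 3e
ef xor 3d = d2
05 xor 5c = 59
8a xor 41 = cb
54 xor 57 = 03
67 xor cc = ab
4c xor 0a = 46
b6 xor 5f = e9
d0 xor 8d = 5d
2a xor 66 = 4c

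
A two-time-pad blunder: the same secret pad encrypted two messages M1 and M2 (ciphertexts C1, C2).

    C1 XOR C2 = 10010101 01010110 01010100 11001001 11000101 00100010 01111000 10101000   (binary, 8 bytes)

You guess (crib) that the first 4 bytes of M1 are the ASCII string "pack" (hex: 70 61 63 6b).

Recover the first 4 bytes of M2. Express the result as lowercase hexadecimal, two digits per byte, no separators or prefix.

e53737a2

Since C1 ⊕ C2 = M1 ⊕ M2, XORing with the guessed M1 bytes yields the corresponding M2 bytes: M2 = (C1 ⊕ C2) ⊕ M1.
95 XOR 70 = e5
56 XOR 61 = 37
54 XOR 63 = 37
c9 XOR 6b = a2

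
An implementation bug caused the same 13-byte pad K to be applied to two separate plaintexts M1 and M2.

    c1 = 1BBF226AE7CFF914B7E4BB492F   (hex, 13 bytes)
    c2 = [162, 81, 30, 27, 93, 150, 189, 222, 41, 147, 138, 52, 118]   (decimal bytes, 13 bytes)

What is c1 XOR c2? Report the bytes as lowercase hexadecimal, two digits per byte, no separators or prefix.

b9ee3c71ba5944ca9e77317d59

c1 ⊕ c2 = (M1 ⊕ K) ⊕ (M2 ⊕ K) = M1 ⊕ M2 — the shared key cancels under XOR.
1b xor a2 = b9
bf xor 51 = ee
22 xor 1e = 3c
6a xor 1b = 71
e7 xor 5d = ba
cf xor 96 = 59
f9 xor bd = 44
14 xor de = ca
b7 xor 29 = 9e
e4 xor 93 = 77
bb xor 8a = 31
49 xor 34 = 7d
2f xor 76 = 59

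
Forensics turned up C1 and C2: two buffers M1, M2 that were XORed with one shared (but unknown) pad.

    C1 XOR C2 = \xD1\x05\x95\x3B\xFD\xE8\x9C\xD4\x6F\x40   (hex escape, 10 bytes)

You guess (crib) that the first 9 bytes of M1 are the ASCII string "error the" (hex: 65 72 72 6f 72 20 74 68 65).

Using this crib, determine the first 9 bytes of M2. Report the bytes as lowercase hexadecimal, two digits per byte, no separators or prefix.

Since C1 ⊕ C2 = M1 ⊕ M2, XORing with the guessed M1 bytes yields the corresponding M2 bytes: M2 = (C1 ⊕ C2) ⊕ M1.
d1 ⊕ 65 = b4
05 ⊕ 72 = 77
95 ⊕ 72 = e7
3b ⊕ 6f = 54
fd ⊕ 72 = 8f
e8 ⊕ 20 = c8
9c ⊕ 74 = e8
d4 ⊕ 68 = bc
6f ⊕ 65 = 0a

b477e7548fc8e8bc0a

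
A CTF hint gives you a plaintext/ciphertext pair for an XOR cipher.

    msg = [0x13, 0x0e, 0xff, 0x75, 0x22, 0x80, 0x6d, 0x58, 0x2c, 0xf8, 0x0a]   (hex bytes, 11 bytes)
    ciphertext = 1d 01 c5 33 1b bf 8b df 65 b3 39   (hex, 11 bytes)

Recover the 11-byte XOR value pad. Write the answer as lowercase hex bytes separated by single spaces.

0e 0f 3a 46 39 3f e6 87 49 4b 33

Since ciphertext = msg ⊕ pad, XORing both sides with msg gives pad = msg ⊕ ciphertext.
 19 XOR  29 =  14
 14 XOR   1 =  15
255 XOR 197 =  58
117 XOR  51 =  70
 34 XOR  27 =  57
128 XOR 191 =  63
109 XOR 139 = 230
 88 XOR 223 = 135
 44 XOR 101 =  73
248 XOR 179 =  75
 10 XOR  57 =  51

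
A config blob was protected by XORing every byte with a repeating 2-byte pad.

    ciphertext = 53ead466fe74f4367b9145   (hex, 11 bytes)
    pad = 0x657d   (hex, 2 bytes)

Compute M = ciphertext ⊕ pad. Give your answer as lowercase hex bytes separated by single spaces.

36 97 b1 1b 9b 09 91 4b 1e ec 20

The 2-byte key repeats, so the effective keystream is 65 7d 65 7d 65 7d 65 7d 65 7d 65.
byte 0: 01010011 ⊕ 01100101 = 00110110
byte 1: 11101010 ⊕ 01111101 = 10010111
byte 2: 11010100 ⊕ 01100101 = 10110001
byte 3: 01100110 ⊕ 01111101 = 00011011
byte 4: 11111110 ⊕ 01100101 = 10011011
byte 5: 01110100 ⊕ 01111101 = 00001001
byte 6: 11110100 ⊕ 01100101 = 10010001
byte 7: 00110110 ⊕ 01111101 = 01001011
byte 8: 01111011 ⊕ 01100101 = 00011110
byte 9: 10010001 ⊕ 01111101 = 11101100
byte 10: 01000101 ⊕ 01100101 = 00100000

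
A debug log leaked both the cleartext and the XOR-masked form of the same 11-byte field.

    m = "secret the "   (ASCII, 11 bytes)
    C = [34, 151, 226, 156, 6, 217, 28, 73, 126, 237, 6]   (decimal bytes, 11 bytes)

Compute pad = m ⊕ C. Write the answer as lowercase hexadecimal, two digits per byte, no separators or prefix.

51f281ee63ad3c3d168826

Since C = m ⊕ pad, XORing both sides with m gives pad = m ⊕ C.
byte 0: 115 ⊕  34 =  81
byte 1: 101 ⊕ 151 = 242
byte 2:  99 ⊕ 226 = 129
byte 3: 114 ⊕ 156 = 238
byte 4: 101 ⊕   6 =  99
byte 5: 116 ⊕ 217 = 173
byte 6:  32 ⊕  28 =  60
byte 7: 116 ⊕  73 =  61
byte 8: 104 ⊕ 126 =  22
byte 9: 101 ⊕ 237 = 136
byte 10:  32 ⊕   6 =  38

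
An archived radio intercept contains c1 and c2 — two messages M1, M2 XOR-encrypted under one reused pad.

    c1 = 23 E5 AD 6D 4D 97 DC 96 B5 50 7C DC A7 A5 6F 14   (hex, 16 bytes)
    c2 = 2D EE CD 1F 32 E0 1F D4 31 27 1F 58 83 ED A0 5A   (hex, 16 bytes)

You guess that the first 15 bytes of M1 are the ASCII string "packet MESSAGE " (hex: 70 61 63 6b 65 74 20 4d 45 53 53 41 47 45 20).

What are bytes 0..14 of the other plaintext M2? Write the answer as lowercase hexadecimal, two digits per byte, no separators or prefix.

First, c1 ⊕ c2 = (M1 ⊕ K) ⊕ (M2 ⊕ K) = M1 ⊕ M2, so the key drops out. Then M2 = (M1 ⊕ M2) ⊕ M1 over the first 15 bytes.
byte 0: (23 ^ 2d) ^ 70 = 0e ^ 70 = 7e
byte 1: (e5 ^ ee) ^ 61 = 0b ^ 61 = 6a
byte 2: (ad ^ cd) ^ 63 = 60 ^ 63 = 03
byte 3: (6d ^ 1f) ^ 6b = 72 ^ 6b = 19
byte 4: (4d ^ 32) ^ 65 = 7f ^ 65 = 1a
byte 5: (97 ^ e0) ^ 74 = 77 ^ 74 = 03
byte 6: (dc ^ 1f) ^ 20 = c3 ^ 20 = e3
byte 7: (96 ^ d4) ^ 4d = 42 ^ 4d = 0f
byte 8: (b5 ^ 31) ^ 45 = 84 ^ 45 = c1
byte 9: (50 ^ 27) ^ 53 = 77 ^ 53 = 24
byte 10: (7c ^ 1f) ^ 53 = 63 ^ 53 = 30
byte 11: (dc ^ 58) ^ 41 = 84 ^ 41 = c5
byte 12: (a7 ^ 83) ^ 47 = 24 ^ 47 = 63
byte 13: (a5 ^ ed) ^ 45 = 48 ^ 45 = 0d
byte 14: (6f ^ a0) ^ 20 = cf ^ 20 = ef

7e6a03191a03e30fc12430c5630def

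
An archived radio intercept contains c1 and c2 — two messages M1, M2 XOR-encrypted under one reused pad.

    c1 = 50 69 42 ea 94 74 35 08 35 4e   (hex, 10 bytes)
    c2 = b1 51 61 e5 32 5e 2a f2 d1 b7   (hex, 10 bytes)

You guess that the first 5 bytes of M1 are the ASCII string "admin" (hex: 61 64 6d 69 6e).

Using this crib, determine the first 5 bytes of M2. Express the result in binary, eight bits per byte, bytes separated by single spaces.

10000000 01011100 01001110 01100110 11001000

First, c1 ⊕ c2 = (M1 ⊕ K) ⊕ (M2 ⊕ K) = M1 ⊕ M2, so the key drops out. Then M2 = (M1 ⊕ M2) ⊕ M1 over the first 5 bytes.
byte 0: (50 XOR b1) XOR 61 = e1 XOR 61 = 80
byte 1: (69 XOR 51) XOR 64 = 38 XOR 64 = 5c
byte 2: (42 XOR 61) XOR 6d = 23 XOR 6d = 4e
byte 3: (ea XOR e5) XOR 69 = 0f XOR 69 = 66
byte 4: (94 XOR 32) XOR 6e = a6 XOR 6e = c8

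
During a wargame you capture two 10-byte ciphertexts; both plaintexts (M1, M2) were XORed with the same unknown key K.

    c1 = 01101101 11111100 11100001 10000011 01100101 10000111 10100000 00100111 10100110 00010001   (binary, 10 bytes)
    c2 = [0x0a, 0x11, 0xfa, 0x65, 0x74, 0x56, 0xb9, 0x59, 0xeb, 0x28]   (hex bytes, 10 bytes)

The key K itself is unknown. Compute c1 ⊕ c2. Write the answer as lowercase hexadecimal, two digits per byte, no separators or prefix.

67ed1be611d1197e4d39

c1 ⊕ c2 = (M1 ⊕ K) ⊕ (M2 ⊕ K) = M1 ⊕ M2 — the shared key cancels under XOR.
01101101 xor 00001010 = 01100111
11111100 xor 00010001 = 11101101
11100001 xor 11111010 = 00011011
10000011 xor 01100101 = 11100110
01100101 xor 01110100 = 00010001
10000111 xor 01010110 = 11010001
10100000 xor 10111001 = 00011001
00100111 xor 01011001 = 01111110
10100110 xor 11101011 = 01001101
00010001 xor 00101000 = 00111001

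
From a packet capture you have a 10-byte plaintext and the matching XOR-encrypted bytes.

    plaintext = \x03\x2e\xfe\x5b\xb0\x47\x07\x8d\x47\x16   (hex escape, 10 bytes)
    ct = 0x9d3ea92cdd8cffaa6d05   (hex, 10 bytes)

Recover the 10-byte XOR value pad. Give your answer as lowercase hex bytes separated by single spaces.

Since ct = plaintext ⊕ pad, XORing both sides with plaintext gives pad = plaintext ⊕ ct.
byte 0:   3 ⊕ 157 = 158
byte 1:  46 ⊕  62 =  16
byte 2: 254 ⊕ 169 =  87
byte 3:  91 ⊕  44 = 119
byte 4: 176 ⊕ 221 = 109
byte 5:  71 ⊕ 140 = 203
byte 6:   7 ⊕ 255 = 248
byte 7: 141 ⊕ 170 =  39
byte 8:  71 ⊕ 109 =  42
byte 9:  22 ⊕   5 =  19

9e 10 57 77 6d cb f8 27 2a 13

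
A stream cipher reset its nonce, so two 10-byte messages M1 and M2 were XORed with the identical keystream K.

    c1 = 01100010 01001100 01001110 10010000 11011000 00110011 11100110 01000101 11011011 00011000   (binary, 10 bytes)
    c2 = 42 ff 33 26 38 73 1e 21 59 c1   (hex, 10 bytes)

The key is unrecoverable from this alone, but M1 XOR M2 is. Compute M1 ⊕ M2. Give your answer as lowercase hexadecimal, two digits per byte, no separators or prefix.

c1 ⊕ c2 = (M1 ⊕ K) ⊕ (M2 ⊕ K) = M1 ⊕ M2 — the shared key cancels under XOR.
 98 ^  66 =  32
 76 ^ 255 = 179
 78 ^  51 = 125
144 ^  38 = 182
216 ^  56 = 224
 51 ^ 115 =  64
230 ^  30 = 248
 69 ^  33 = 100
219 ^  89 = 130
 24 ^ 193 = 217

20b37db6e040f86482d9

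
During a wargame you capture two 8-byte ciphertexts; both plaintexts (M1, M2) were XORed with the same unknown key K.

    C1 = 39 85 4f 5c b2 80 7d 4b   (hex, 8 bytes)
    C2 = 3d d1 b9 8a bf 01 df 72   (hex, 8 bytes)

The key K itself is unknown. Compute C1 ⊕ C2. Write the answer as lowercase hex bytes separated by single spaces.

04 54 f6 d6 0d 81 a2 39

C1 ⊕ C2 = (M1 ⊕ K) ⊕ (M2 ⊕ K) = M1 ⊕ M2 — the shared key cancels under XOR.
39 ^ 3d = 04
85 ^ d1 = 54
4f ^ b9 = f6
5c ^ 8a = d6
b2 ^ bf = 0d
80 ^ 01 = 81
7d ^ df = a2
4b ^ 72 = 39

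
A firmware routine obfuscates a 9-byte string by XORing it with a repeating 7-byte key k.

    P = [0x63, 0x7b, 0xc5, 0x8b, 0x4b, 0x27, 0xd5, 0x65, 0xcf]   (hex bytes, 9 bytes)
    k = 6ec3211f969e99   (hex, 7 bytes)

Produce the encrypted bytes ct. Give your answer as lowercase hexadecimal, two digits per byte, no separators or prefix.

The 7-byte key repeats, so the effective keystream is 6e c3 21 1f 96 9e 99 6e c3.
byte 0:  99 XOR 110 =  13
byte 1: 123 XOR 195 = 184
byte 2: 197 XOR  33 = 228
byte 3: 139 XOR  31 = 148
byte 4:  75 XOR 150 = 221
byte 5:  39 XOR 158 = 185
byte 6: 213 XOR 153 =  76
byte 7: 101 XOR 110 =  11
byte 8: 207 XOR 195 =  12

0db8e494ddb94c0b0c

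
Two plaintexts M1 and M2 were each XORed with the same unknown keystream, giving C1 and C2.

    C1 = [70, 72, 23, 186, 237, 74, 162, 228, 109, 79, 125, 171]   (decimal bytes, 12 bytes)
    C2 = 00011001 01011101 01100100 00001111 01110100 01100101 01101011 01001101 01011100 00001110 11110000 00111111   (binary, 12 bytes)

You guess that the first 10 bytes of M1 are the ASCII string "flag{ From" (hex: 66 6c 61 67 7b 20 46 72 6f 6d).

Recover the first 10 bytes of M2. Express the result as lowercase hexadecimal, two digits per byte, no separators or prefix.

First, C1 ⊕ C2 = (M1 ⊕ K) ⊕ (M2 ⊕ K) = M1 ⊕ M2, so the key drops out. Then M2 = (M1 ⊕ M2) ⊕ M1 over the first 10 bytes.
byte 0: (46 xor 19) xor 66 = 5f xor 66 = 39
byte 1: (48 xor 5d) xor 6c = 15 xor 6c = 79
byte 2: (17 xor 64) xor 61 = 73 xor 61 = 12
byte 3: (ba xor 0f) xor 67 = b5 xor 67 = d2
byte 4: (ed xor 74) xor 7b = 99 xor 7b = e2
byte 5: (4a xor 65) xor 20 = 2f xor 20 = 0f
byte 6: (a2 xor 6b) xor 46 = c9 xor 46 = 8f
byte 7: (e4 xor 4d) xor 72 = a9 xor 72 = db
byte 8: (6d xor 5c) xor 6f = 31 xor 6f = 5e
byte 9: (4f xor 0e) xor 6d = 41 xor 6d = 2c

397912d2e20f8fdb5e2c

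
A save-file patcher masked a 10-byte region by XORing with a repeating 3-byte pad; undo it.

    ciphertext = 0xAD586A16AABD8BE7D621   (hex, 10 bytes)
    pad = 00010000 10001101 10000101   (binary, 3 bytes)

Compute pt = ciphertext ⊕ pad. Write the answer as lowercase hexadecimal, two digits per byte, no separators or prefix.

The 3-byte key repeats, so the effective keystream is 10 8d 85 10 8d 85 10 8d 85 10.
byte 0: 10101101 XOR 00010000 = 10111101
byte 1: 01011000 XOR 10001101 = 11010101
byte 2: 01101010 XOR 10000101 = 11101111
byte 3: 00010110 XOR 00010000 = 00000110
byte 4: 10101010 XOR 10001101 = 00100111
byte 5: 10111101 XOR 10000101 = 00111000
byte 6: 10001011 XOR 00010000 = 10011011
byte 7: 11100111 XOR 10001101 = 01101010
byte 8: 11010110 XOR 10000101 = 01010011
byte 9: 00100001 XOR 00010000 = 00110001

bdd5ef0627389b6a5331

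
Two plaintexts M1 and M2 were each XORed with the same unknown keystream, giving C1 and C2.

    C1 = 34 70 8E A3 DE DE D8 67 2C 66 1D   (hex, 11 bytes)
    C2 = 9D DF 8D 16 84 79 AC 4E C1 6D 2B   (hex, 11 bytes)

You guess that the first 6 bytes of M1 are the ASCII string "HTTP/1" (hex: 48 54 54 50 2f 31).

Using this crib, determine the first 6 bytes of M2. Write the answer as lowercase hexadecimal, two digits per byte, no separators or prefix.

e1fb57e57596

First, C1 ⊕ C2 = (M1 ⊕ K) ⊕ (M2 ⊕ K) = M1 ⊕ M2, so the key drops out. Then M2 = (M1 ⊕ M2) ⊕ M1 over the first 6 bytes.
byte 0: (34 ^ 9d) ^ 48 = a9 ^ 48 = e1
byte 1: (70 ^ df) ^ 54 = af ^ 54 = fb
byte 2: (8e ^ 8d) ^ 54 = 03 ^ 54 = 57
byte 3: (a3 ^ 16) ^ 50 = b5 ^ 50 = e5
byte 4: (de ^ 84) ^ 2f = 5a ^ 2f = 75
byte 5: (de ^ 79) ^ 31 = a7 ^ 31 = 96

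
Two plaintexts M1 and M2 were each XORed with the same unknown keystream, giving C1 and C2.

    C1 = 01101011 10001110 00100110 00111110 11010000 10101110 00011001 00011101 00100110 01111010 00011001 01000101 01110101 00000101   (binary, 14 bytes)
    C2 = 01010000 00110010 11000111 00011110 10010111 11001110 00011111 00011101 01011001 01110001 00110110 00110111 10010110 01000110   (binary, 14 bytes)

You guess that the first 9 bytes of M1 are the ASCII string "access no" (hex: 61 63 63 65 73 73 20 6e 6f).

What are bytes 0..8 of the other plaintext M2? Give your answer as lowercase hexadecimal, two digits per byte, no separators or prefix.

First, C1 ⊕ C2 = (M1 ⊕ K) ⊕ (M2 ⊕ K) = M1 ⊕ M2, so the key drops out. Then M2 = (M1 ⊕ M2) ⊕ M1 over the first 9 bytes.
byte 0: (6b ⊕ 50) ⊕ 61 = 3b ⊕ 61 = 5a
byte 1: (8e ⊕ 32) ⊕ 63 = bc ⊕ 63 = df
byte 2: (26 ⊕ c7) ⊕ 63 = e1 ⊕ 63 = 82
byte 3: (3e ⊕ 1e) ⊕ 65 = 20 ⊕ 65 = 45
byte 4: (d0 ⊕ 97) ⊕ 73 = 47 ⊕ 73 = 34
byte 5: (ae ⊕ ce) ⊕ 73 = 60 ⊕ 73 = 13
byte 6: (19 ⊕ 1f) ⊕ 20 = 06 ⊕ 20 = 26
byte 7: (1d ⊕ 1d) ⊕ 6e = 00 ⊕ 6e = 6e
byte 8: (26 ⊕ 59) ⊕ 6f = 7f ⊕ 6f = 10

5adf82453413266e10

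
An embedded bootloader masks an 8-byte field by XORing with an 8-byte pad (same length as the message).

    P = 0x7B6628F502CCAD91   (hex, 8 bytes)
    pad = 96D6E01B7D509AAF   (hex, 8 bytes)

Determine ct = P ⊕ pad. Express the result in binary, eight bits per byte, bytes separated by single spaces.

11101101 10110000 11001000 11101110 01111111 10011100 00110111 00111110

byte 0: 7b XOR 96 = ed
byte 1: 66 XOR d6 = b0
byte 2: 28 XOR e0 = c8
byte 3: f5 XOR 1b = ee
byte 4: 02 XOR 7d = 7f
byte 5: cc XOR 50 = 9c
byte 6: ad XOR 9a = 37
byte 7: 91 XOR af = 3e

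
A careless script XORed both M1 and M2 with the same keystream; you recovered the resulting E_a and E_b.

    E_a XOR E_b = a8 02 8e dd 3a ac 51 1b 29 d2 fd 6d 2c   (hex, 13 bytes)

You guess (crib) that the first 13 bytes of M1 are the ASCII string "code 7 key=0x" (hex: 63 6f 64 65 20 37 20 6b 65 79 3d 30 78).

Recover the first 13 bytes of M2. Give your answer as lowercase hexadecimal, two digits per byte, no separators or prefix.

cb6deab81a9b71704cabc05d54

Since E_a ⊕ E_b = M1 ⊕ M2, XORing with the guessed M1 bytes yields the corresponding M2 bytes: M2 = (E_a ⊕ E_b) ⊕ M1.
10101000 XOR 01100011 = 11001011
00000010 XOR 01101111 = 01101101
10001110 XOR 01100100 = 11101010
11011101 XOR 01100101 = 10111000
00111010 XOR 00100000 = 00011010
10101100 XOR 00110111 = 10011011
01010001 XOR 00100000 = 01110001
00011011 XOR 01101011 = 01110000
00101001 XOR 01100101 = 01001100
11010010 XOR 01111001 = 10101011
11111101 XOR 00111101 = 11000000
01101101 XOR 00110000 = 01011101
00101100 XOR 01111000 = 01010100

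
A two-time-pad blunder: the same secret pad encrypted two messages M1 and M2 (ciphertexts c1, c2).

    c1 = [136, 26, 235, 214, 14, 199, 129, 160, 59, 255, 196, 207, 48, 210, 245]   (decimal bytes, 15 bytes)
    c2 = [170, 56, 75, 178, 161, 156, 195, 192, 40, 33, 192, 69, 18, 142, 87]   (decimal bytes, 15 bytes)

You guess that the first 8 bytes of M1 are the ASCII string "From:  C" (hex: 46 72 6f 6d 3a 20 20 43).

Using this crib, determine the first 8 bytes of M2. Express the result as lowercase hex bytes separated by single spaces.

64 50 cf 09 95 7b 62 23

First, c1 ⊕ c2 = (M1 ⊕ K) ⊕ (M2 ⊕ K) = M1 ⊕ M2, so the key drops out. Then M2 = (M1 ⊕ M2) ⊕ M1 over the first 8 bytes.
byte 0: (88 ^ aa) ^ 46 = 22 ^ 46 = 64
byte 1: (1a ^ 38) ^ 72 = 22 ^ 72 = 50
byte 2: (eb ^ 4b) ^ 6f = a0 ^ 6f = cf
byte 3: (d6 ^ b2) ^ 6d = 64 ^ 6d = 09
byte 4: (0e ^ a1) ^ 3a = af ^ 3a = 95
byte 5: (c7 ^ 9c) ^ 20 = 5b ^ 20 = 7b
byte 6: (81 ^ c3) ^ 20 = 42 ^ 20 = 62
byte 7: (a0 ^ c0) ^ 43 = 60 ^ 43 = 23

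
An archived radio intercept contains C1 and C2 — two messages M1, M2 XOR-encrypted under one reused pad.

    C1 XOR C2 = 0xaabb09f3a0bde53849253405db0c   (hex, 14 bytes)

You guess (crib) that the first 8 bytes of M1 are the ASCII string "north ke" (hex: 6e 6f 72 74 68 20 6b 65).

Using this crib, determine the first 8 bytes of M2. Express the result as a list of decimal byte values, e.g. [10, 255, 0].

[196, 212, 123, 135, 200, 157, 142, 93]

Since C1 ⊕ C2 = M1 ⊕ M2, XORing with the guessed M1 bytes yields the corresponding M2 bytes: M2 = (C1 ⊕ C2) ⊕ M1.
aa ^ 6e = c4
bb ^ 6f = d4
09 ^ 72 = 7b
f3 ^ 74 = 87
a0 ^ 68 = c8
bd ^ 20 = 9d
e5 ^ 6b = 8e
38 ^ 65 = 5d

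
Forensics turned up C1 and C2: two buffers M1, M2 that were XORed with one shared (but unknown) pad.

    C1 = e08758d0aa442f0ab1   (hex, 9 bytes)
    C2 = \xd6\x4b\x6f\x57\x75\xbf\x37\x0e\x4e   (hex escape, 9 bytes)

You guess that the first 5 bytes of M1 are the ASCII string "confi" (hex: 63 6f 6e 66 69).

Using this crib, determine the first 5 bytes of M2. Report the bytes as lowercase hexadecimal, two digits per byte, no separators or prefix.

55a359e1b6

First, C1 ⊕ C2 = (M1 ⊕ K) ⊕ (M2 ⊕ K) = M1 ⊕ M2, so the key drops out. Then M2 = (M1 ⊕ M2) ⊕ M1 over the first 5 bytes.
byte 0: (e0 XOR d6) XOR 63 = 36 XOR 63 = 55
byte 1: (87 XOR 4b) XOR 6f = cc XOR 6f = a3
byte 2: (58 XOR 6f) XOR 6e = 37 XOR 6e = 59
byte 3: (d0 XOR 57) XOR 66 = 87 XOR 66 = e1
byte 4: (aa XOR 75) XOR 69 = df XOR 69 = b6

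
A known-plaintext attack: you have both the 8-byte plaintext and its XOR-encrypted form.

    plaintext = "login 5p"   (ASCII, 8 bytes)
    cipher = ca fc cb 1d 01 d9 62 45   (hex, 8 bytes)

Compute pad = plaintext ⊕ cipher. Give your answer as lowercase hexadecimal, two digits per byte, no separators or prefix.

Since cipher = plaintext ⊕ pad, XORing both sides with plaintext gives pad = plaintext ⊕ cipher.
6c ^ ca = a6
6f ^ fc = 93
67 ^ cb = ac
69 ^ 1d = 74
6e ^ 01 = 6f
20 ^ d9 = f9
35 ^ 62 = 57
70 ^ 45 = 35

a693ac746ff95735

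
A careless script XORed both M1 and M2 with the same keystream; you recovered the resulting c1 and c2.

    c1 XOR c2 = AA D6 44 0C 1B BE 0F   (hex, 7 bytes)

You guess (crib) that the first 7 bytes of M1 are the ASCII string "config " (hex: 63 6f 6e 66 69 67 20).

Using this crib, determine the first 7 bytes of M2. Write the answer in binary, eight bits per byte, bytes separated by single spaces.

11001001 10111001 00101010 01101010 01110010 11011001 00101111

Since c1 ⊕ c2 = M1 ⊕ M2, XORing with the guessed M1 bytes yields the corresponding M2 bytes: M2 = (c1 ⊕ c2) ⊕ M1.
byte 0: 170 ⊕  99 = 201
byte 1: 214 ⊕ 111 = 185
byte 2:  68 ⊕ 110 =  42
byte 3:  12 ⊕ 102 = 106
byte 4:  27 ⊕ 105 = 114
byte 5: 190 ⊕ 103 = 217
byte 6:  15 ⊕  32 =  47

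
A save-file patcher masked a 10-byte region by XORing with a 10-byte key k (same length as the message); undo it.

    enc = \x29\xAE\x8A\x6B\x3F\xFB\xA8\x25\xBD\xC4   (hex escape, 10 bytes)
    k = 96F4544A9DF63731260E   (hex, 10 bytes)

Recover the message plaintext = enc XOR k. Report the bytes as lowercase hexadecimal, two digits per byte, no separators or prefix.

bf5ade21a20d9f149bca

XOR is its own inverse, so applying the key byte-wise gives the result directly.
29 xor 96 = bf
ae xor f4 = 5a
8a xor 54 = de
6b xor 4a = 21
3f xor 9d = a2
fb xor f6 = 0d
a8 xor 37 = 9f
25 xor 31 = 14
bd xor 26 = 9b
c4 xor 0e = ca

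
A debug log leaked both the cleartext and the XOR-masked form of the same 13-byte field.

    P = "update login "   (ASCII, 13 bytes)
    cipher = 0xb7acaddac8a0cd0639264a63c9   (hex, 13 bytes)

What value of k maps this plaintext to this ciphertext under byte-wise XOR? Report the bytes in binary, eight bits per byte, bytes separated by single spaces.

Since cipher = P ⊕ k, XORing both sides with P gives k = P ⊕ cipher.
75 ^ b7 = c2
70 ^ ac = dc
64 ^ ad = c9
61 ^ da = bb
74 ^ c8 = bc
65 ^ a0 = c5
20 ^ cd = ed
6c ^ 06 = 6a
6f ^ 39 = 56
67 ^ 26 = 41
69 ^ 4a = 23
6e ^ 63 = 0d
20 ^ c9 = e9

11000010 11011100 11001001 10111011 10111100 11000101 11101101 01101010 01010110 01000001 00100011 00001101 11101001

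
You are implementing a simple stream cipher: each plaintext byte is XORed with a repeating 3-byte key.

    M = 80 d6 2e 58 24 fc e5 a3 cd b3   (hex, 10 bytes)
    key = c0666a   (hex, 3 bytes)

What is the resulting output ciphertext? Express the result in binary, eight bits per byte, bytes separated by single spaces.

01000000 10110000 01000100 10011000 01000010 10010110 00100101 11000101 10100111 01110011

The 3-byte key repeats, so the effective keystream is c0 66 6a c0 66 6a c0 66 6a c0.
byte 0: 80 ⊕ c0 = 40
byte 1: d6 ⊕ 66 = b0
byte 2: 2e ⊕ 6a = 44
byte 3: 58 ⊕ c0 = 98
byte 4: 24 ⊕ 66 = 42
byte 5: fc ⊕ 6a = 96
byte 6: e5 ⊕ c0 = 25
byte 7: a3 ⊕ 66 = c5
byte 8: cd ⊕ 6a = a7
byte 9: b3 ⊕ c0 = 73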